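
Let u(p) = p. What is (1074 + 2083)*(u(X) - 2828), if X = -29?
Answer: -9019549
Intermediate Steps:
(1074 + 2083)*(u(X) - 2828) = (1074 + 2083)*(-29 - 2828) = 3157*(-2857) = -9019549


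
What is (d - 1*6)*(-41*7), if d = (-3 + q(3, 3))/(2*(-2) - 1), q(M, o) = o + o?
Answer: 9471/5 ≈ 1894.2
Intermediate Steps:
q(M, o) = 2*o
d = -⅗ (d = (-3 + 2*3)/(2*(-2) - 1) = (-3 + 6)/(-4 - 1) = 3/(-5) = 3*(-⅕) = -⅗ ≈ -0.60000)
(d - 1*6)*(-41*7) = (-⅗ - 1*6)*(-41*7) = (-⅗ - 6)*(-287) = -33/5*(-287) = 9471/5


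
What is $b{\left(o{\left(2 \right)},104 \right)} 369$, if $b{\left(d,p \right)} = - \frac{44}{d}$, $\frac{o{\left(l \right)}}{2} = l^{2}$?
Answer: $- \frac{4059}{2} \approx -2029.5$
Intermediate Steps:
$o{\left(l \right)} = 2 l^{2}$
$b{\left(o{\left(2 \right)},104 \right)} 369 = - \frac{44}{2 \cdot 2^{2}} \cdot 369 = - \frac{44}{2 \cdot 4} \cdot 369 = - \frac{44}{8} \cdot 369 = \left(-44\right) \frac{1}{8} \cdot 369 = \left(- \frac{11}{2}\right) 369 = - \frac{4059}{2}$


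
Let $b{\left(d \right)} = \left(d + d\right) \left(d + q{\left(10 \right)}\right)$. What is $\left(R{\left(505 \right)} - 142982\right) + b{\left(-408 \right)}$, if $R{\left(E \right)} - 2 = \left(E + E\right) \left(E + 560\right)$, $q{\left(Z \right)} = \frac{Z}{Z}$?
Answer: $1264782$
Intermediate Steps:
$q{\left(Z \right)} = 1$
$R{\left(E \right)} = 2 + 2 E \left(560 + E\right)$ ($R{\left(E \right)} = 2 + \left(E + E\right) \left(E + 560\right) = 2 + 2 E \left(560 + E\right)$)
$b{\left(d \right)} = 2 d \left(1 + d\right)$ ($b{\left(d \right)} = \left(d + d\right) \left(d + 1\right) = 2 d \left(1 + d\right)$)
$\left(R{\left(505 \right)} - 142982\right) + b{\left(-408 \right)} = \left(\left(2 + 2 \cdot 505^{2} + 1120 \cdot 505\right) - 142982\right) + 2 \left(-408\right) \left(1 - 408\right) = \left(\left(2 + 2 \cdot 255025 + 565600\right) - 142982\right) + 2 \left(-408\right) \left(-407\right) = \left(\left(2 + 510050 + 565600\right) - 142982\right) + 332112 = \left(1075652 - 142982\right) + 332112 = 932670 + 332112 = 1264782$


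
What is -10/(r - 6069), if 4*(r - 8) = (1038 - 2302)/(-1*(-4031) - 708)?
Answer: 33230/20141019 ≈ 0.0016499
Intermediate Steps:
r = 26268/3323 (r = 8 + ((1038 - 2302)/(-1*(-4031) - 708))/4 = 8 + (-1264/(4031 - 708))/4 = 8 + (-1264/3323)/4 = 8 + (-1264*1/3323)/4 = 8 + (¼)*(-1264/3323) = 8 - 316/3323 = 26268/3323 ≈ 7.9049)
-10/(r - 6069) = -10/(26268/3323 - 6069) = -10/(-20141019/3323) = -10*(-3323/20141019) = 33230/20141019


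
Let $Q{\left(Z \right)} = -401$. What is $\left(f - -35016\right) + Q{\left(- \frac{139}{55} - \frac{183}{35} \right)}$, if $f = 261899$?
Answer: $296514$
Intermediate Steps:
$\left(f - -35016\right) + Q{\left(- \frac{139}{55} - \frac{183}{35} \right)} = \left(261899 - -35016\right) - 401 = \left(261899 + \left(-47770 + 82786\right)\right) - 401 = \left(261899 + 35016\right) - 401 = 296915 - 401 = 296514$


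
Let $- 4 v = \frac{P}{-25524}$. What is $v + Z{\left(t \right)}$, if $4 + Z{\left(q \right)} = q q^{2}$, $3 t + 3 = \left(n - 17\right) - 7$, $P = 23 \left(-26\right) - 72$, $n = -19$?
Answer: $- \frac{552703373}{153144} \approx -3609.0$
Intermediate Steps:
$P = -670$ ($P = -598 - 72 = -670$)
$t = - \frac{46}{3}$ ($t = -1 + \frac{\left(-19 - 17\right) - 7}{3} = -1 + \frac{-36 - 7}{3} = -1 + \frac{1}{3} \left(-43\right) = -1 - \frac{43}{3} = - \frac{46}{3} \approx -15.333$)
$Z{\left(q \right)} = -4 + q^{3}$ ($Z{\left(q \right)} = -4 + q q^{2} = -4 + q^{3}$)
$v = - \frac{335}{51048}$ ($v = - \frac{\left(-670\right) \frac{1}{-25524}}{4} = - \frac{\left(-670\right) \left(- \frac{1}{25524}\right)}{4} = \left(- \frac{1}{4}\right) \frac{335}{12762} = - \frac{335}{51048} \approx -0.0065624$)
$v + Z{\left(t \right)} = - \frac{335}{51048} + \left(-4 + \left(- \frac{46}{3}\right)^{3}\right) = - \frac{335}{51048} - \frac{97444}{27} = - \frac{552703373}{153144}$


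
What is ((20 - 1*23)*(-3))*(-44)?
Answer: -396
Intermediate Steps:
((20 - 1*23)*(-3))*(-44) = ((20 - 23)*(-3))*(-44) = -3*(-3)*(-44) = 9*(-44) = -396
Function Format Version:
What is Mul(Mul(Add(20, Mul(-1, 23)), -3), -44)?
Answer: -396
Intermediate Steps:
Mul(Mul(Add(20, Mul(-1, 23)), -3), -44) = Mul(Mul(Add(20, -23), -3), -44) = Mul(Mul(-3, -3), -44) = Mul(9, -44) = -396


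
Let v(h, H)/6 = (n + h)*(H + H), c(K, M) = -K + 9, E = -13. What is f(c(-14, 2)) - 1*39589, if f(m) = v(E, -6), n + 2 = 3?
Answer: -38725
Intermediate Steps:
n = 1 (n = -2 + 3 = 1)
c(K, M) = 9 - K
v(h, H) = 12*H*(1 + h) (v(h, H) = 6*((1 + h)*(H + H)) = 6*((1 + h)*(2*H)) = 6*(2*H*(1 + h)) = 12*H*(1 + h))
f(m) = 864 (f(m) = 12*(-6)*(1 - 13) = 12*(-6)*(-12) = 864)
f(c(-14, 2)) - 1*39589 = 864 - 1*39589 = 864 - 39589 = -38725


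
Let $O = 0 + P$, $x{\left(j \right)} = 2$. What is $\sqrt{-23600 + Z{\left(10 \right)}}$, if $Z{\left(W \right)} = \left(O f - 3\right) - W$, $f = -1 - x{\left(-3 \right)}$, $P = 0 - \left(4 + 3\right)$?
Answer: $2 i \sqrt{5898} \approx 153.6 i$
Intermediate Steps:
$P = -7$ ($P = 0 - 7 = -7$)
$f = -3$ ($f = -1 - 2 = -3$)
$O = -7$ ($O = 0 - 7 = -7$)
$Z{\left(W \right)} = 18 - W$ ($Z{\left(W \right)} = \left(\left(-7\right) \left(-3\right) - 3\right) - W = \left(21 - 3\right) - W = 18 - W$)
$\sqrt{-23600 + Z{\left(10 \right)}} = \sqrt{-23600 + \left(18 - 10\right)} = \sqrt{-23600 + 8} = \sqrt{-23592} = 2 i \sqrt{5898}$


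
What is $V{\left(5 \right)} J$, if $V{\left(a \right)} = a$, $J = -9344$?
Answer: $-46720$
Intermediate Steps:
$V{\left(5 \right)} J = 5 \left(-9344\right) = -46720$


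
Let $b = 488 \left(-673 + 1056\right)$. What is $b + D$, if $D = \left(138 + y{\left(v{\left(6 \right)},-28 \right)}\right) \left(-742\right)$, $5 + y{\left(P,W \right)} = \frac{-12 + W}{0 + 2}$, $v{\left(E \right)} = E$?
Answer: $103058$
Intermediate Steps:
$y{\left(P,W \right)} = -11 + \frac{W}{2}$ ($y{\left(P,W \right)} = -5 + \frac{-12 + W}{0 + 2} = -5 + \frac{-12 + W}{2} = -5 + \left(-12 + W\right) \frac{1}{2} = -5 + \left(-6 + \frac{W}{2}\right) = -11 + \frac{W}{2}$)
$D = -83846$ ($D = \left(138 + \left(-11 + \frac{1}{2} \left(-28\right)\right)\right) \left(-742\right) = \left(138 - 25\right) \left(-742\right) = 113 \left(-742\right) = -83846$)
$b = 186904$ ($b = 488 \cdot 383 = 186904$)
$b + D = 186904 - 83846 = 103058$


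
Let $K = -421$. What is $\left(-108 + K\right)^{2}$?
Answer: $279841$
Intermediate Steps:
$\left(-108 + K\right)^{2} = \left(-108 - 421\right)^{2} = \left(-529\right)^{2} = 279841$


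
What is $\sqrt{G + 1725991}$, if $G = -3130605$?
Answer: $i \sqrt{1404614} \approx 1185.2 i$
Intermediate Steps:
$\sqrt{G + 1725991} = \sqrt{-3130605 + 1725991} = \sqrt{-1404614} = i \sqrt{1404614}$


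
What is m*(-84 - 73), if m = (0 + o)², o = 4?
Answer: -2512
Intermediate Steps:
m = 16 (m = (0 + 4)² = 4² = 16)
m*(-84 - 73) = 16*(-84 - 73) = 16*(-157) = -2512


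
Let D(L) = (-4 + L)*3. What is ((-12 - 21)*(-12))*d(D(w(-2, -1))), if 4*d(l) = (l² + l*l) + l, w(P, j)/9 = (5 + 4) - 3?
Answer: 4469850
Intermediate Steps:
w(P, j) = 54 (w(P, j) = 9*((5 + 4) - 3) = 9*(9 - 3) = 9*6 = 54)
D(L) = -12 + 3*L
d(l) = l²/2 + l/4 (d(l) = ((l² + l*l) + l)/4 = ((l² + l²) + l)/4 = (2*l² + l)/4 = (l + 2*l²)/4 = l²/2 + l/4)
((-12 - 21)*(-12))*d(D(w(-2, -1))) = ((-12 - 21)*(-12))*((-12 + 3*54)*(1 + 2*(-12 + 3*54))/4) = (-33*(-12))*((-12 + 162)*(1 + 2*(-12 + 162))/4) = 396*((¼)*150*(1 + 2*150)) = 396*((¼)*150*(1 + 300)) = 396*((¼)*150*301) = 396*(22575/2) = 4469850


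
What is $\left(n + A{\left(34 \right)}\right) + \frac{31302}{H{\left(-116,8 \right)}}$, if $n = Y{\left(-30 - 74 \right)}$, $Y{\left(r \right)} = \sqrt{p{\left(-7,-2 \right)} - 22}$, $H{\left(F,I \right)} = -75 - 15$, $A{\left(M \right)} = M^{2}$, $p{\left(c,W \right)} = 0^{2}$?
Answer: $\frac{4041}{5} + i \sqrt{22} \approx 808.2 + 4.6904 i$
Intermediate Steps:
$p{\left(c,W \right)} = 0$
$H{\left(F,I \right)} = -90$
$Y{\left(r \right)} = i \sqrt{22}$ ($Y{\left(r \right)} = \sqrt{0 - 22} = \sqrt{-22} = i \sqrt{22}$)
$n = i \sqrt{22} \approx 4.6904 i$
$\left(n + A{\left(34 \right)}\right) + \frac{31302}{H{\left(-116,8 \right)}} = \left(i \sqrt{22} + 34^{2}\right) + \frac{31302}{-90} = \left(i \sqrt{22} + 1156\right) + 31302 \left(- \frac{1}{90}\right) = \left(1156 + i \sqrt{22}\right) - \frac{1739}{5} = \frac{4041}{5} + i \sqrt{22}$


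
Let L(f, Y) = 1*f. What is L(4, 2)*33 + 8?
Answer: 140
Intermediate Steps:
L(f, Y) = f
L(4, 2)*33 + 8 = 4*33 + 8 = 132 + 8 = 140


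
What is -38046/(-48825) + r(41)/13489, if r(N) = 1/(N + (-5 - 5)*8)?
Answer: 105898669/135901675 ≈ 0.77923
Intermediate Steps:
r(N) = 1/(-80 + N) (r(N) = 1/(N - 10*8) = 1/(N - 80) = 1/(-80 + N))
-38046/(-48825) + r(41)/13489 = -38046/(-48825) + 1/((-80 + 41)*13489) = -38046*(-1/48825) + (1/13489)/(-39) = 12682/16275 - 1/39*1/13489 = 12682/16275 - 1/526071 = 105898669/135901675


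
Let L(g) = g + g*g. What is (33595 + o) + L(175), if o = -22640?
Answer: 41755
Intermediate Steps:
L(g) = g + g**2
(33595 + o) + L(175) = (33595 - 22640) + 175*(1 + 175) = 10955 + 175*176 = 10955 + 30800 = 41755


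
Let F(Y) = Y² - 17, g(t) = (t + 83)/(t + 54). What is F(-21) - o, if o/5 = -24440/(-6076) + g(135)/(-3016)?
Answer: 24979628561/61847604 ≈ 403.89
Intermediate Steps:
g(t) = (83 + t)/(54 + t)
F(Y) = -17 + Y²
o = 1243755535/61847604 (o = 5*(-24440/(-6076) + ((83 + 135)/(54 + 135))/(-3016)) = 5*(-24440*(-1/6076) + (218/189)*(-1/3016)) = 5*(6110/1519 + ((1/189)*218)*(-1/3016)) = 5*(6110/1519 + (218/189)*(-1/3016)) = 5*(6110/1519 - 109/285012) = 5*(248751107/61847604) = 1243755535/61847604 ≈ 20.110)
F(-21) - o = (-17 + (-21)²) - 1*1243755535/61847604 = (-17 + 441) - 1243755535/61847604 = 424 - 1243755535/61847604 = 24979628561/61847604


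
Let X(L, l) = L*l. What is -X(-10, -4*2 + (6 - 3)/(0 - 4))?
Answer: -175/2 ≈ -87.500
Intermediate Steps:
-X(-10, -4*2 + (6 - 3)/(0 - 4)) = -(-10)*(-4*2 + (6 - 3)/(0 - 4)) = -(-10)*(-8 + 3/(-4)) = -(-10)*(-8 + 3*(-¼)) = -(-10)*(-8 - ¾) = -(-10)*(-35)/4 = -1*175/2 = -175/2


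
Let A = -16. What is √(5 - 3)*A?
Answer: -16*√2 ≈ -22.627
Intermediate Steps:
√(5 - 3)*A = √(5 - 3)*(-16) = √2*(-16) = -16*√2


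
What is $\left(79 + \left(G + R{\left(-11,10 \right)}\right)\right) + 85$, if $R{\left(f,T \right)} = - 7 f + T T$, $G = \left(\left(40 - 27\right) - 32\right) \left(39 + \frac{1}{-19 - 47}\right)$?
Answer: $- \frac{26381}{66} \approx -399.71$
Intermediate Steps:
$G = - \frac{48887}{66}$ ($G = \left(\left(40 - 27\right) - 32\right) \left(39 + \frac{1}{-66}\right) = \left(13 - 32\right) \left(39 - \frac{1}{66}\right) = \left(-19\right) \frac{2573}{66} = - \frac{48887}{66} \approx -740.71$)
$R{\left(f,T \right)} = T^{2} - 7 f$ ($R{\left(f,T \right)} = - 7 f + T^{2} = T^{2} - 7 f$)
$\left(79 + \left(G + R{\left(-11,10 \right)}\right)\right) + 85 = \left(79 - \left(\frac{43805}{66} - 100\right)\right) + 85 = \left(79 + \left(- \frac{48887}{66} + \left(100 + 77\right)\right)\right) + 85 = \left(79 + \left(- \frac{48887}{66} + 177\right)\right) + 85 = \left(79 - \frac{37205}{66}\right) + 85 = - \frac{31991}{66} + 85 = - \frac{26381}{66}$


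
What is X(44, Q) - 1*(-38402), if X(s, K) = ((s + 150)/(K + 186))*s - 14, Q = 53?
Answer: 9183268/239 ≈ 38424.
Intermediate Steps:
X(s, K) = -14 + s*(150 + s)/(186 + K) (X(s, K) = ((150 + s)/(186 + K))*s - 14 = s*(150 + s)/(186 + K) - 14 = -14 + s*(150 + s)/(186 + K))
X(44, Q) - 1*(-38402) = (-2604 + 44² - 14*53 + 150*44)/(186 + 53) - 1*(-38402) = (-2604 + 1936 - 742 + 6600)/239 + 38402 = (1/239)*5190 + 38402 = 5190/239 + 38402 = 9183268/239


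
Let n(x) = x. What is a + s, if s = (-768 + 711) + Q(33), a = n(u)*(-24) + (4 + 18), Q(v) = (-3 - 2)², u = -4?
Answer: 86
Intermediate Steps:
Q(v) = 25 (Q(v) = (-5)² = 25)
a = 118 (a = -4*(-24) + (4 + 18) = 96 + 22 = 118)
s = -32 (s = (-768 + 711) + 25 = -57 + 25 = -32)
a + s = 118 - 32 = 86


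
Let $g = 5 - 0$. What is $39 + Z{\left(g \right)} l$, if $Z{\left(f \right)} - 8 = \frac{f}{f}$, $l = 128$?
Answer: $1191$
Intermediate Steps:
$g = 5$ ($g = 5 + 0 = 5$)
$Z{\left(f \right)} = 9$ ($Z{\left(f \right)} = 8 + \frac{f}{f} = 8 + 1 = 9$)
$39 + Z{\left(g \right)} l = 39 + 9 \cdot 128 = 39 + 1152 = 1191$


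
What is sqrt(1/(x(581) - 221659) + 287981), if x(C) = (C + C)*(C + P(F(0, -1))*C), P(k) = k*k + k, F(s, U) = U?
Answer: 2*sqrt(14804289114392613)/453463 ≈ 536.64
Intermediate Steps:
P(k) = k + k**2 (P(k) = k**2 + k = k + k**2)
x(C) = 2*C**2 (x(C) = (C + C)*(C + (-(1 - 1))*C) = (2*C)*(C + (-1*0)*C) = (2*C)*(C + 0*C) = (2*C)*(C + 0) = (2*C)*C = 2*C**2)
sqrt(1/(x(581) - 221659) + 287981) = sqrt(1/(2*581**2 - 221659) + 287981) = sqrt(1/(2*337561 - 221659) + 287981) = sqrt(1/(675122 - 221659) + 287981) = sqrt(1/453463 + 287981) = sqrt(130588728204/453463) = 2*sqrt(14804289114392613)/453463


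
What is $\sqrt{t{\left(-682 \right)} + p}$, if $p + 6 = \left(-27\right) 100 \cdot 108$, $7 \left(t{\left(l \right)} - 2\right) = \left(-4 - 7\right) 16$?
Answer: $\frac{2 i \sqrt{3572457}}{7} \approx 540.03 i$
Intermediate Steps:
$t{\left(l \right)} = - \frac{162}{7}$ ($t{\left(l \right)} = 2 + \frac{\left(-4 - 7\right) 16}{7} = 2 + \frac{\left(-11\right) 16}{7} = 2 + \frac{1}{7} \left(-176\right) = 2 - \frac{176}{7} = - \frac{162}{7}$)
$p = -291606$ ($p = -6 + \left(-27\right) 100 \cdot 108 = -6 - 291600 = -291606$)
$\sqrt{t{\left(-682 \right)} + p} = \sqrt{- \frac{162}{7} - 291606} = \sqrt{- \frac{2041404}{7}} = \frac{2 i \sqrt{3572457}}{7}$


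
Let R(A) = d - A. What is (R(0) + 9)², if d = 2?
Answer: 121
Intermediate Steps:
R(A) = 2 - A
(R(0) + 9)² = ((2 - 1*0) + 9)² = ((2 + 0) + 9)² = (2 + 9)² = 11² = 121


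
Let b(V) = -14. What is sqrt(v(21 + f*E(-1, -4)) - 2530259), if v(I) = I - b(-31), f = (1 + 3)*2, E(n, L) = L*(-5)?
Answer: 4*I*sqrt(158129) ≈ 1590.6*I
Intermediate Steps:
E(n, L) = -5*L
f = 8 (f = 4*2 = 8)
v(I) = 14 + I (v(I) = I - 1*(-14) = I + 14 = 14 + I)
sqrt(v(21 + f*E(-1, -4)) - 2530259) = sqrt((14 + (21 + 8*(-5*(-4)))) - 2530259) = sqrt((14 + (21 + 8*20)) - 2530259) = sqrt((14 + (21 + 160)) - 2530259) = sqrt((14 + 181) - 2530259) = sqrt(195 - 2530259) = sqrt(-2530064) = 4*I*sqrt(158129)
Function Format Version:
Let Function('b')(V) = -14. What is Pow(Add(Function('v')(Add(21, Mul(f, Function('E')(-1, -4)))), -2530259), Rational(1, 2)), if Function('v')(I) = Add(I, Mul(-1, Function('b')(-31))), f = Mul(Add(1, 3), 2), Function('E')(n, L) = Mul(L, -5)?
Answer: Mul(4, I, Pow(158129, Rational(1, 2))) ≈ Mul(1590.6, I)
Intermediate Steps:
Function('E')(n, L) = Mul(-5, L)
f = 8 (f = Mul(4, 2) = 8)
Function('v')(I) = Add(14, I) (Function('v')(I) = Add(I, Mul(-1, -14)) = Add(I, 14) = Add(14, I))
Pow(Add(Function('v')(Add(21, Mul(f, Function('E')(-1, -4)))), -2530259), Rational(1, 2)) = Pow(Add(Add(14, Add(21, Mul(8, Mul(-5, -4)))), -2530259), Rational(1, 2)) = Pow(Add(Add(14, Add(21, Mul(8, 20))), -2530259), Rational(1, 2)) = Pow(Add(Add(14, Add(21, 160)), -2530259), Rational(1, 2)) = Pow(Add(Add(14, 181), -2530259), Rational(1, 2)) = Pow(Add(195, -2530259), Rational(1, 2)) = Pow(-2530064, Rational(1, 2)) = Mul(4, I, Pow(158129, Rational(1, 2)))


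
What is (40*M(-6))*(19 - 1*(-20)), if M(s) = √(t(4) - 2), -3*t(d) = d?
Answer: 520*I*√30 ≈ 2848.2*I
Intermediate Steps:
t(d) = -d/3
M(s) = I*√30/3 (M(s) = √(-⅓*4 - 2) = √(-4/3 - 2) = √(-10/3) = I*√30/3)
(40*M(-6))*(19 - 1*(-20)) = (40*(I*√30/3))*(19 - 1*(-20)) = (40*I*√30/3)*(19 + 20) = (40*I*√30/3)*39 = 520*I*√30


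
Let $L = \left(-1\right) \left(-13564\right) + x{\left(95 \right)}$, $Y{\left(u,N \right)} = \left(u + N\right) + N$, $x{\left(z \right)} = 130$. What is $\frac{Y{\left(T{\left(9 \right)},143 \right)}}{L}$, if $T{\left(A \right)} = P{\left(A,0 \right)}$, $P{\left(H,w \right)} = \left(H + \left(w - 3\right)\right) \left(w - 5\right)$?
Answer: $\frac{128}{6847} \approx 0.018694$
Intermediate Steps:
$P{\left(H,w \right)} = \left(-5 + w\right) \left(-3 + H + w\right)$ ($P{\left(H,w \right)} = \left(H + \left(-3 + w\right)\right) \left(-5 + w\right) = \left(-3 + H + w\right) \left(-5 + w\right) = \left(-5 + w\right) \left(-3 + H + w\right)$)
$T{\left(A \right)} = 15 - 5 A$ ($T{\left(A \right)} = 15 + 0^{2} - 0 - 5 A + A 0 = 15 + 0 + 0 - 5 A + 0 = 15 - 5 A$)
$Y{\left(u,N \right)} = u + 2 N$ ($Y{\left(u,N \right)} = \left(N + u\right) + N = u + 2 N$)
$L = 13694$ ($L = \left(-1\right) \left(-13564\right) + 130 = 13564 + 130 = 13694$)
$\frac{Y{\left(T{\left(9 \right)},143 \right)}}{L} = \frac{\left(15 - 45\right) + 2 \cdot 143}{13694} = \left(\left(15 - 45\right) + 286\right) \frac{1}{13694} = \left(-30 + 286\right) \frac{1}{13694} = 256 \cdot \frac{1}{13694} = \frac{128}{6847}$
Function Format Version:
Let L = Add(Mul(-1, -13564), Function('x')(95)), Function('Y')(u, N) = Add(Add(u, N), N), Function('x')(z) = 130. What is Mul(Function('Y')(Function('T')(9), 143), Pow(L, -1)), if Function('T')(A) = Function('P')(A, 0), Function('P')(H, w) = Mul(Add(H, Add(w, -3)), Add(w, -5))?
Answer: Rational(128, 6847) ≈ 0.018694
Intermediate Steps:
Function('P')(H, w) = Mul(Add(-5, w), Add(-3, H, w)) (Function('P')(H, w) = Mul(Add(H, Add(-3, w)), Add(-5, w)) = Mul(Add(-3, H, w), Add(-5, w)) = Mul(Add(-5, w), Add(-3, H, w)))
Function('T')(A) = Add(15, Mul(-5, A)) (Function('T')(A) = Add(15, Pow(0, 2), Mul(-8, 0), Mul(-5, A), Mul(A, 0)) = Add(15, 0, 0, Mul(-5, A), 0) = Add(15, Mul(-5, A)))
Function('Y')(u, N) = Add(u, Mul(2, N)) (Function('Y')(u, N) = Add(Add(N, u), N) = Add(u, Mul(2, N)))
L = 13694 (L = Add(Mul(-1, -13564), 130) = Add(13564, 130) = 13694)
Mul(Function('Y')(Function('T')(9), 143), Pow(L, -1)) = Mul(Add(Add(15, Mul(-5, 9)), Mul(2, 143)), Pow(13694, -1)) = Mul(Add(Add(15, -45), 286), Rational(1, 13694)) = Mul(Add(-30, 286), Rational(1, 13694)) = Mul(256, Rational(1, 13694)) = Rational(128, 6847)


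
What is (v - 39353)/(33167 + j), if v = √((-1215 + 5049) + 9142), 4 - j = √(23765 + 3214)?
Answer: -435126121/366762754 - 905119*√51/1100288262 + 46*√41361/550144131 + 22114*√811/183381377 ≈ -1.1888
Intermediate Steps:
j = 4 - 23*√51 (j = 4 - √(23765 + 3214) = 4 - √26979 = 4 - 23*√51 ≈ -160.25)
v = 4*√811 (v = √(3834 + 9142) = √12976 = 4*√811 ≈ 113.91)
(v - 39353)/(33167 + j) = (4*√811 - 39353)/(33167 + (4 - 23*√51)) = (-39353 + 4*√811)/(33171 - 23*√51)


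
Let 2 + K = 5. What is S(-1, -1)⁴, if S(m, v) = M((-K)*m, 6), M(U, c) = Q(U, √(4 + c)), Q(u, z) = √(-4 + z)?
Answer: (4 - √10)² ≈ 0.70178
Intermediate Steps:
K = 3 (K = -2 + 5 = 3)
M(U, c) = √(-4 + √(4 + c))
S(m, v) = √(-4 + √10) (S(m, v) = √(-4 + √(4 + 6)) = √(-4 + √10))
S(-1, -1)⁴ = (√(-4 + √10))⁴ = (-4 + √10)²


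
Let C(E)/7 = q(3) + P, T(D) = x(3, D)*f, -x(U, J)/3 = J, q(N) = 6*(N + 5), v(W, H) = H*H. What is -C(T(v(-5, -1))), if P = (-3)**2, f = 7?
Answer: -399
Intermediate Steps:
P = 9
v(W, H) = H**2
q(N) = 30 + 6*N (q(N) = 6*(5 + N) = 30 + 6*N)
x(U, J) = -3*J
T(D) = -21*D (T(D) = -3*D*7 = -21*D)
C(E) = 399 (C(E) = 7*((30 + 6*3) + 9) = 7*((30 + 18) + 9) = 7*(48 + 9) = 7*57 = 399)
-C(T(v(-5, -1))) = -1*399 = -399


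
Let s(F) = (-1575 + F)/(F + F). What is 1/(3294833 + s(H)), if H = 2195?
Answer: 439/1446431749 ≈ 3.0351e-7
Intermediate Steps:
s(F) = (-1575 + F)/(2*F) (s(F) = (-1575 + F)/((2*F)) = (-1575 + F)*(1/(2*F)) = (-1575 + F)/(2*F))
1/(3294833 + s(H)) = 1/(3294833 + (½)*(-1575 + 2195)/2195) = 1/(3294833 + (½)*(1/2195)*620) = 1/(3294833 + 62/439) = 1/(1446431749/439) = 439/1446431749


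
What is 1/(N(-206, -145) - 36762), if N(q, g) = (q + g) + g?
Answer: -1/37258 ≈ -2.6840e-5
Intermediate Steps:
N(q, g) = q + 2*g (N(q, g) = (g + q) + g = q + 2*g)
1/(N(-206, -145) - 36762) = 1/((-206 + 2*(-145)) - 36762) = 1/((-206 - 290) - 36762) = 1/(-496 - 36762) = 1/(-37258) = -1/37258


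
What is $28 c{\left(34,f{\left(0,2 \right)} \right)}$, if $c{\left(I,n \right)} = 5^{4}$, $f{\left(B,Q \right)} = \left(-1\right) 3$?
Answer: $17500$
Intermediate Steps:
$f{\left(B,Q \right)} = -3$
$c{\left(I,n \right)} = 625$
$28 c{\left(34,f{\left(0,2 \right)} \right)} = 28 \cdot 625 = 17500$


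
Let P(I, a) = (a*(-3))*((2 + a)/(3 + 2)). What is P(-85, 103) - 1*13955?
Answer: -20444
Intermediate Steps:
P(I, a) = -3*a*(2/5 + a/5) (P(I, a) = (-3*a)*((2 + a)/5) = (-3*a)*((2 + a)*(1/5)) = (-3*a)*(2/5 + a/5) = -3*a*(2/5 + a/5))
P(-85, 103) - 1*13955 = -3/5*103*(2 + 103) - 1*13955 = -3/5*103*105 - 13955 = -6489 - 13955 = -20444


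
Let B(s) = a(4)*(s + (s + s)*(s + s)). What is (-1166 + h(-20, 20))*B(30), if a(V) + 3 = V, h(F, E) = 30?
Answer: -4123680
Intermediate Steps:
a(V) = -3 + V
B(s) = s + 4*s² (B(s) = (-3 + 4)*(s + (s + s)*(s + s)) = 1*(s + (2*s)*(2*s)) = 1*(s + 4*s²) = s + 4*s²)
(-1166 + h(-20, 20))*B(30) = (-1166 + 30)*(30*(1 + 4*30)) = -34080*(1 + 120) = -34080*121 = -1136*3630 = -4123680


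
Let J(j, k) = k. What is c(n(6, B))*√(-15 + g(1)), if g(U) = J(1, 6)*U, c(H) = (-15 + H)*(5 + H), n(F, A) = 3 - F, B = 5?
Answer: -108*I ≈ -108.0*I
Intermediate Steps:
g(U) = 6*U
c(n(6, B))*√(-15 + g(1)) = (-75 + (3 - 1*6)² - 10*(3 - 1*6))*√(-15 + 6*1) = (-75 + (3 - 6)² - 10*(3 - 6))*√(-15 + 6) = (-75 + (-3)² - 10*(-3))*√(-9) = (-75 + 9 + 30)*(3*I) = -108*I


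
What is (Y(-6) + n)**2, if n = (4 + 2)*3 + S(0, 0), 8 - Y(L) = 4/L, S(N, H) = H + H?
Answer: 6400/9 ≈ 711.11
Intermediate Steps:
S(N, H) = 2*H
Y(L) = 8 - 4/L
n = 18 (n = (4 + 2)*3 + 2*0 = 6*3 + 0 = 18 + 0 = 18)
(Y(-6) + n)**2 = ((8 - 4/(-6)) + 18)**2 = ((8 - 4*(-1/6)) + 18)**2 = ((8 + 2/3) + 18)**2 = (26/3 + 18)**2 = (80/3)**2 = 6400/9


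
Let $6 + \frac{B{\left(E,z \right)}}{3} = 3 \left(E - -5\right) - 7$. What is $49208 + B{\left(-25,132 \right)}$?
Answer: $48989$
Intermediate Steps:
$B{\left(E,z \right)} = 6 + 9 E$ ($B{\left(E,z \right)} = -18 + 3 \left(3 \left(E - -5\right) - 7\right) = -18 + 3 \left(3 \left(E + 5\right) - 7\right) = -18 + 3 \left(3 \left(5 + E\right) - 7\right) = -18 + 3 \left(\left(15 + 3 E\right) - 7\right) = -18 + 3 \left(8 + 3 E\right) = -18 + \left(24 + 9 E\right) = 6 + 9 E$)
$49208 + B{\left(-25,132 \right)} = 49208 + \left(6 + 9 \left(-25\right)\right) = 49208 + \left(6 - 225\right) = 49208 - 219 = 48989$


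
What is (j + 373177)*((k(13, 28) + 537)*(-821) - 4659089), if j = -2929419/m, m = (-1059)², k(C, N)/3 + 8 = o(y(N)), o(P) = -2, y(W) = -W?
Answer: -236007627355783472/124609 ≈ -1.8940e+12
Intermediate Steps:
k(C, N) = -30 (k(C, N) = -24 + 3*(-2) = -24 - 6 = -30)
m = 1121481
j = -325491/124609 (j = -2929419/1121481 = -2929419*1/1121481 = -325491/124609 ≈ -2.6121)
(j + 373177)*((k(13, 28) + 537)*(-821) - 4659089) = (-325491/124609 + 373177)*((-30 + 537)*(-821) - 4659089) = 46500887302*(507*(-821) - 4659089)/124609 = 46500887302*(-416247 - 4659089)/124609 = (46500887302/124609)*(-5075336) = -236007627355783472/124609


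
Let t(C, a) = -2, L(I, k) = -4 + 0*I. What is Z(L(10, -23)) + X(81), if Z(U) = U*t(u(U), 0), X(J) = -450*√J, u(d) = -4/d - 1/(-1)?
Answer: -4042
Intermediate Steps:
L(I, k) = -4 (L(I, k) = -4 + 0 = -4)
u(d) = 1 - 4/d (u(d) = -4/d - 1*(-1) = -4/d + 1 = 1 - 4/d)
Z(U) = -2*U (Z(U) = U*(-2) = -2*U)
Z(L(10, -23)) + X(81) = -2*(-4) - 450*√81 = 8 - 450*9 = 8 - 4050 = -4042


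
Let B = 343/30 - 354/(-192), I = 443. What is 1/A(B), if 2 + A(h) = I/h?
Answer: 6373/199894 ≈ 0.031882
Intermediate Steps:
B = 6373/480 (B = 343*(1/30) - 354*(-1/192) = 343/30 + 59/32 = 6373/480 ≈ 13.277)
A(h) = -2 + 443/h
1/A(B) = 1/(-2 + 443/(6373/480)) = 1/(-2 + 443*(480/6373)) = 1/(-2 + 212640/6373) = 1/(199894/6373) = 6373/199894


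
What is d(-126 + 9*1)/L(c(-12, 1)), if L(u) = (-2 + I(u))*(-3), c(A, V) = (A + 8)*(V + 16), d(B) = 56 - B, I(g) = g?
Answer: 173/210 ≈ 0.82381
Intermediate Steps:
c(A, V) = (8 + A)*(16 + V)
L(u) = 6 - 3*u (L(u) = (-2 + u)*(-3) = 6 - 3*u)
d(-126 + 9*1)/L(c(-12, 1)) = (56 - (-126 + 9*1))/(6 - 3*(128 + 8*1 + 16*(-12) - 12*1)) = (56 - (-126 + 9))/(6 - 3*(128 + 8 - 192 - 12)) = (56 - 1*(-117))/(6 - 3*(-68)) = (56 + 117)/(6 + 204) = 173/210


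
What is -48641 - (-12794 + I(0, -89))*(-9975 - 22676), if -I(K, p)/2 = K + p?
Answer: -411973657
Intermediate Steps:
I(K, p) = -2*K - 2*p (I(K, p) = -2*(K + p) = -2*K - 2*p)
-48641 - (-12794 + I(0, -89))*(-9975 - 22676) = -48641 - (-12794 + (-2*0 - 2*(-89)))*(-9975 - 22676) = -48641 - (-12794 + (0 + 178))*(-32651) = -48641 - (-12794 + 178)*(-32651) = -48641 - (-12616)*(-32651) = -48641 - 1*411925016 = -48641 - 411925016 = -411973657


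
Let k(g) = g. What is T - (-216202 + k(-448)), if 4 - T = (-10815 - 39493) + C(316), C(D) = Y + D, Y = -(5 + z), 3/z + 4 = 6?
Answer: 533305/2 ≈ 2.6665e+5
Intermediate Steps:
z = 3/2 (z = 3/(-4 + 6) = 3/2 ≈ 1.5000)
Y = -13/2 (Y = -(5 + 3/2) = -1*13/2 = -13/2 ≈ -6.5000)
C(D) = -13/2 + D
T = 100005/2 (T = 4 - ((-10815 - 39493) + (-13/2 + 316)) = 4 - (-50308 + 619/2) = 4 - 1*(-99997/2) = 4 + 99997/2 = 100005/2 ≈ 50003.)
T - (-216202 + k(-448)) = 100005/2 - (-216202 - 448) = 100005/2 - 1*(-216650) = 100005/2 + 216650 = 533305/2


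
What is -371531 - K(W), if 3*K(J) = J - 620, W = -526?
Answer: -371149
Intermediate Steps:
K(J) = -620/3 + J/3 (K(J) = (J - 620)/3 = (-620 + J)/3 = -620/3 + J/3)
-371531 - K(W) = -371531 - (-620/3 + (1/3)*(-526)) = -371531 - (-620/3 - 526/3) = -371531 - 1*(-382) = -371531 + 382 = -371149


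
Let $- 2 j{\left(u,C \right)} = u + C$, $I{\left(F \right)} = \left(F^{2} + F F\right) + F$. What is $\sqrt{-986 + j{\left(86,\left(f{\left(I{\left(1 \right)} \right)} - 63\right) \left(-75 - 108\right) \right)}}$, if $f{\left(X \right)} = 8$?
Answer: $\frac{3 i \sqrt{2694}}{2} \approx 77.856 i$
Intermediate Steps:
$I{\left(F \right)} = F + 2 F^{2}$ ($I{\left(F \right)} = \left(F^{2} + F^{2}\right) + F = 2 F^{2} + F = F + 2 F^{2}$)
$j{\left(u,C \right)} = - \frac{C}{2} - \frac{u}{2}$ ($j{\left(u,C \right)} = - \frac{u + C}{2} = - \frac{C + u}{2} = - \frac{C}{2} - \frac{u}{2}$)
$\sqrt{-986 + j{\left(86,\left(f{\left(I{\left(1 \right)} \right)} - 63\right) \left(-75 - 108\right) \right)}} = \sqrt{-986 - \left(43 + \frac{\left(8 - 63\right) \left(-75 - 108\right)}{2}\right)} = \sqrt{-986 - \left(43 + \frac{\left(-55\right) \left(-183\right)}{2}\right)} = \sqrt{-986 - \frac{10151}{2}} = \sqrt{- \frac{12123}{2}} = \frac{3 i \sqrt{2694}}{2}$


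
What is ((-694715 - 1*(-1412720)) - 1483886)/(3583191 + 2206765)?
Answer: -765881/5789956 ≈ -0.13228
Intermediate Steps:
((-694715 - 1*(-1412720)) - 1483886)/(3583191 + 2206765) = ((-694715 + 1412720) - 1483886)/5789956 = (718005 - 1483886)*(1/5789956) = -765881*1/5789956 = -765881/5789956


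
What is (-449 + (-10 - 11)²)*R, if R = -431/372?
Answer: 862/93 ≈ 9.2688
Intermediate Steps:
R = -431/372 (R = -431*1/372 = -431/372 ≈ -1.1586)
(-449 + (-10 - 11)²)*R = (-449 + (-10 - 11)²)*(-431/372) = (-449 + (-21)²)*(-431/372) = (-449 + 441)*(-431/372) = -8*(-431/372) = 862/93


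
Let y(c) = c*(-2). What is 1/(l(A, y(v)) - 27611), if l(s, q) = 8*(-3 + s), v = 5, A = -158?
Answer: -1/28899 ≈ -3.4603e-5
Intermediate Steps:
y(c) = -2*c
l(s, q) = -24 + 8*s
1/(l(A, y(v)) - 27611) = 1/((-24 + 8*(-158)) - 27611) = 1/((-24 - 1264) - 27611) = 1/(-1288 - 27611) = 1/(-28899) = -1/28899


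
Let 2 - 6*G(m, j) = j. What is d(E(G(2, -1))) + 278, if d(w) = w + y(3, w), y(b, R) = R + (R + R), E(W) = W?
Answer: 280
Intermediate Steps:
G(m, j) = ⅓ - j/6
y(b, R) = 3*R (y(b, R) = R + 2*R = 3*R)
d(w) = 4*w (d(w) = w + 3*w = 4*w)
d(E(G(2, -1))) + 278 = 4*(⅓ - ⅙*(-1)) + 278 = 4*(⅓ + ⅙) + 278 = 4*(½) + 278 = 2 + 278 = 280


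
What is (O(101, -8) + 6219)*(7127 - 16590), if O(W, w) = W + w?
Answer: -59730456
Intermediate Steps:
(O(101, -8) + 6219)*(7127 - 16590) = ((101 - 8) + 6219)*(7127 - 16590) = (93 + 6219)*(-9463) = 6312*(-9463) = -59730456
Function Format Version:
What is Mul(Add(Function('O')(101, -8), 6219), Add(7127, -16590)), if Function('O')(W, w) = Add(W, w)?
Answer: -59730456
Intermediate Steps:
Mul(Add(Function('O')(101, -8), 6219), Add(7127, -16590)) = Mul(Add(Add(101, -8), 6219), Add(7127, -16590)) = Mul(Add(93, 6219), -9463) = Mul(6312, -9463) = -59730456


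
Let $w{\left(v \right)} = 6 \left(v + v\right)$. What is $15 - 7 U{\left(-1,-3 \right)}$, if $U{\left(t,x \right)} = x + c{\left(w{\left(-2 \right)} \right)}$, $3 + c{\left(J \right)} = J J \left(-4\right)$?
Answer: $16185$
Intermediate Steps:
$w{\left(v \right)} = 12 v$ ($w{\left(v \right)} = 6 \cdot 2 v = 12 v$)
$c{\left(J \right)} = -3 - 4 J^{2}$ ($c{\left(J \right)} = -3 + J J \left(-4\right) = -3 + J^{2} \left(-4\right) = -3 - 4 J^{2}$)
$U{\left(t,x \right)} = -2307 + x$ ($U{\left(t,x \right)} = x - \left(3 + 4 \left(12 \left(-2\right)\right)^{2}\right) = x - \left(3 + 4 \left(-24\right)^{2}\right) = x - 2307 = -2307 + x$)
$15 - 7 U{\left(-1,-3 \right)} = 15 - 7 \left(-2307 - 3\right) = 15 - -16170 = 15 + 16170 = 16185$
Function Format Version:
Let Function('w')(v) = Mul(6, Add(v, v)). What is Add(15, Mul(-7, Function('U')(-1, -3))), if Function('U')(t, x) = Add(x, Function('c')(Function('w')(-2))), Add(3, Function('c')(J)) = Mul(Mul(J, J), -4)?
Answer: 16185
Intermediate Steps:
Function('w')(v) = Mul(12, v) (Function('w')(v) = Mul(6, Mul(2, v)) = Mul(12, v))
Function('c')(J) = Add(-3, Mul(-4, Pow(J, 2))) (Function('c')(J) = Add(-3, Mul(Mul(J, J), -4)) = Add(-3, Mul(Pow(J, 2), -4)) = Add(-3, Mul(-4, Pow(J, 2))))
Function('U')(t, x) = Add(-2307, x) (Function('U')(t, x) = Add(x, Add(-3, Mul(-4, Pow(Mul(12, -2), 2)))) = Add(x, Add(-3, Mul(-4, Pow(-24, 2)))) = Add(x, Add(-3, Mul(-4, 576))) = Add(x, Add(-3, -2304)) = Add(x, -2307) = Add(-2307, x))
Add(15, Mul(-7, Function('U')(-1, -3))) = Add(15, Mul(-7, Add(-2307, -3))) = Add(15, Mul(-7, -2310)) = Add(15, 16170) = 16185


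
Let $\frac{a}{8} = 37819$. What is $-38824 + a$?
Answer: $263728$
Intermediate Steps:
$a = 302552$ ($a = 8 \cdot 37819 = 302552$)
$-38824 + a = -38824 + 302552 = 263728$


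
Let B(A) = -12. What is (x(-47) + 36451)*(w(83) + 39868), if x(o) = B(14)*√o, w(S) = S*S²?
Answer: 22295436405 - 7339860*I*√47 ≈ 2.2295e+10 - 5.032e+7*I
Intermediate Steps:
w(S) = S³
x(o) = -12*√o
(x(-47) + 36451)*(w(83) + 39868) = (-12*I*√47 + 36451)*(83³ + 39868) = (-12*I*√47 + 36451)*(571787 + 39868) = (-12*I*√47 + 36451)*611655 = (36451 - 12*I*√47)*611655 = 22295436405 - 7339860*I*√47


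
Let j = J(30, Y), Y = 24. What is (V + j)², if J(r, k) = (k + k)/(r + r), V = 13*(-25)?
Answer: 2627641/25 ≈ 1.0511e+5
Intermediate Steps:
V = -325
J(r, k) = k/r (J(r, k) = (2*k)/((2*r)) = (2*k)*(1/(2*r)) = k/r)
j = ⅘ (j = 24/30 = 24*(1/30) = ⅘ ≈ 0.80000)
(V + j)² = (-325 + ⅘)² = (-1621/5)² = 2627641/25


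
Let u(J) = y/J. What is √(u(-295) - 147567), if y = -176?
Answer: I*√12841966255/295 ≈ 384.14*I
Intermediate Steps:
u(J) = -176/J
√(u(-295) - 147567) = √(-176/(-295) - 147567) = √(-176*(-1/295) - 147567) = √(176/295 - 147567) = √(-43532089/295) = I*√12841966255/295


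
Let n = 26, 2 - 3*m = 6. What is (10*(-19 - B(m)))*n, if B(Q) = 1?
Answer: -5200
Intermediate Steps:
m = -4/3 (m = 2/3 - 1/3*6 = 2/3 - 2 = -4/3 ≈ -1.3333)
(10*(-19 - B(m)))*n = (10*(-19 - 1*1))*26 = (10*(-19 - 1))*26 = (10*(-20))*26 = -200*26 = -5200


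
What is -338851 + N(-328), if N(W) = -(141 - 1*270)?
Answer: -338722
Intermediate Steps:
N(W) = 129 (N(W) = -(141 - 270) = -1*(-129) = 129)
-338851 + N(-328) = -338851 + 129 = -338722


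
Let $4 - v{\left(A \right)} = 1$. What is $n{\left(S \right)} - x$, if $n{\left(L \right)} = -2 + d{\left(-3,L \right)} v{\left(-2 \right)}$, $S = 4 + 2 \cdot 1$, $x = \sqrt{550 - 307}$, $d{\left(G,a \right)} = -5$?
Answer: $-17 - 9 \sqrt{3} \approx -32.588$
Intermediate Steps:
$v{\left(A \right)} = 3$ ($v{\left(A \right)} = 4 - 1 = 3$)
$x = 9 \sqrt{3}$ ($x = \sqrt{243} = 9 \sqrt{3} \approx 15.588$)
$S = 6$ ($S = 4 + 2 = 6$)
$n{\left(L \right)} = -17$ ($n{\left(L \right)} = -2 - 15 = -17$)
$n{\left(S \right)} - x = -17 - 9 \sqrt{3}$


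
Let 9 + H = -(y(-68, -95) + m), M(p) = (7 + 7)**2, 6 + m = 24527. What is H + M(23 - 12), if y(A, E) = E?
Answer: -24239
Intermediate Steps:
m = 24521 (m = -6 + 24527 = 24521)
M(p) = 196 (M(p) = 14**2 = 196)
H = -24435 (H = -9 - (-95 + 24521) = -9 - 1*24426 = -9 - 24426 = -24435)
H + M(23 - 12) = -24435 + 196 = -24239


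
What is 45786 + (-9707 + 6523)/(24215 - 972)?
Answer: 1064200814/23243 ≈ 45786.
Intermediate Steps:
45786 + (-9707 + 6523)/(24215 - 972) = 45786 - 3184/23243 = 1064200814/23243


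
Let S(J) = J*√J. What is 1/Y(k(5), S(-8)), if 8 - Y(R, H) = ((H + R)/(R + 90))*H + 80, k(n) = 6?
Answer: -300/20009 - 9*I*√2/40018 ≈ -0.014993 - 0.00031806*I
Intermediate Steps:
S(J) = J^(3/2)
Y(R, H) = -72 - H*(H + R)/(90 + R) (Y(R, H) = 8 - (((H + R)/(R + 90))*H + 80) = 8 - (((H + R)/(90 + R))*H + 80) = 8 - (H*(H + R)/(90 + R) + 80) = 8 - (80 + H*(H + R)/(90 + R)) = 8 + (-80 - H*(H + R)/(90 + R)) = -72 - H*(H + R)/(90 + R))
1/Y(k(5), S(-8)) = 1/((-6480 - ((-8)^(3/2))² - 72*6 - 1*(-8)^(3/2)*6)/(90 + 6)) = 1/((-6480 - (-16*I*√2)² - 432 - 1*(-16*I*√2)*6)/96) = 1/((-6480 - 1*(-512) - 432 + 96*I*√2)/96) = 1/((-6480 + 512 - 432 + 96*I*√2)/96) = 1/((-6400 + 96*I*√2)/96) = 1/(-200/3 + I*√2)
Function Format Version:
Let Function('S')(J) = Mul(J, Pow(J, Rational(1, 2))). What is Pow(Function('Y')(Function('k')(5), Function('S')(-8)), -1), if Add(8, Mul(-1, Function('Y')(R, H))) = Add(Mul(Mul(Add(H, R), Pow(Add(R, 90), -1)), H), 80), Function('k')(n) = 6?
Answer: Add(Rational(-300, 20009), Mul(Rational(-9, 40018), I, Pow(2, Rational(1, 2)))) ≈ Add(-0.014993, Mul(-0.00031806, I))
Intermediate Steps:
Function('S')(J) = Pow(J, Rational(3, 2))
Function('Y')(R, H) = Add(-72, Mul(-1, H, Pow(Add(90, R), -1), Add(H, R))) (Function('Y')(R, H) = Add(8, Mul(-1, Add(Mul(Mul(Add(H, R), Pow(Add(R, 90), -1)), H), 80))) = Add(8, Mul(-1, Add(Mul(Mul(Add(H, R), Pow(Add(90, R), -1)), H), 80))) = Add(8, Mul(-1, Add(Mul(Mul(Pow(Add(90, R), -1), Add(H, R)), H), 80))) = Add(8, Mul(-1, Add(Mul(H, Pow(Add(90, R), -1), Add(H, R)), 80))) = Add(8, Mul(-1, Add(80, Mul(H, Pow(Add(90, R), -1), Add(H, R))))) = Add(8, Add(-80, Mul(-1, H, Pow(Add(90, R), -1), Add(H, R)))) = Add(-72, Mul(-1, H, Pow(Add(90, R), -1), Add(H, R))))
Pow(Function('Y')(Function('k')(5), Function('S')(-8)), -1) = Pow(Mul(Pow(Add(90, 6), -1), Add(-6480, Mul(-1, Pow(Pow(-8, Rational(3, 2)), 2)), Mul(-72, 6), Mul(-1, Pow(-8, Rational(3, 2)), 6))), -1) = Pow(Mul(Pow(96, -1), Add(-6480, Mul(-1, Pow(Mul(-16, I, Pow(2, Rational(1, 2))), 2)), -432, Mul(-1, Mul(-16, I, Pow(2, Rational(1, 2))), 6))), -1) = Pow(Mul(Rational(1, 96), Add(-6480, Mul(-1, -512), -432, Mul(96, I, Pow(2, Rational(1, 2))))), -1) = Pow(Mul(Rational(1, 96), Add(-6480, 512, -432, Mul(96, I, Pow(2, Rational(1, 2))))), -1) = Pow(Mul(Rational(1, 96), Add(-6400, Mul(96, I, Pow(2, Rational(1, 2))))), -1) = Pow(Add(Rational(-200, 3), Mul(I, Pow(2, Rational(1, 2)))), -1)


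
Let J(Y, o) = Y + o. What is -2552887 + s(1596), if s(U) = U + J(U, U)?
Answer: -2548099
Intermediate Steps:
s(U) = 3*U (s(U) = U + (U + U) = U + 2*U = 3*U)
-2552887 + s(1596) = -2552887 + 3*1596 = -2552887 + 4788 = -2548099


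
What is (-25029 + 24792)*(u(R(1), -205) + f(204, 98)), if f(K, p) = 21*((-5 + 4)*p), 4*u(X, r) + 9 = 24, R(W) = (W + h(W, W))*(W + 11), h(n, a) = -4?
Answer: 1947429/4 ≈ 4.8686e+5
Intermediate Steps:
R(W) = (-4 + W)*(11 + W) (R(W) = (W - 4)*(W + 11) = (-4 + W)*(11 + W))
u(X, r) = 15/4 (u(X, r) = -9/4 + (¼)*24 = -9/4 + 6 = 15/4)
f(K, p) = -21*p (f(K, p) = 21*(-p) = -21*p)
(-25029 + 24792)*(u(R(1), -205) + f(204, 98)) = (-25029 + 24792)*(15/4 - 21*98) = -237*(15/4 - 2058) = -237*(-8217/4) = 1947429/4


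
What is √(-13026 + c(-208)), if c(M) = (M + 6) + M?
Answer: 2*I*√3359 ≈ 115.91*I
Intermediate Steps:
c(M) = 6 + 2*M (c(M) = (6 + M) + M = 6 + 2*M)
√(-13026 + c(-208)) = √(-13026 + (6 + 2*(-208))) = √(-13026 + (6 - 416)) = √(-13026 - 410) = √(-13436) = 2*I*√3359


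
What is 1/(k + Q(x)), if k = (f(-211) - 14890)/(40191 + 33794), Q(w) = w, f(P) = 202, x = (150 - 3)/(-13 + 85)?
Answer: 1775640/3272753 ≈ 0.54255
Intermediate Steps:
x = 49/24 (x = 147/72 = 147*(1/72) = 49/24 ≈ 2.0417)
k = -14688/73985 (k = (202 - 14890)/(40191 + 33794) = -14688/73985 ≈ -0.19853)
1/(k + Q(x)) = 1/(-14688/73985 + 49/24) = 1/(3272753/1775640) = 1775640/3272753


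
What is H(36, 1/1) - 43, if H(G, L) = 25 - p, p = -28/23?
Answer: -386/23 ≈ -16.783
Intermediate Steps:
p = -28/23 (p = -28*1/23 = -28/23 ≈ -1.2174)
H(G, L) = 603/23 (H(G, L) = 25 - 1*(-28/23) = 25 + 28/23 = 603/23)
H(36, 1/1) - 43 = 603/23 - 43 = -386/23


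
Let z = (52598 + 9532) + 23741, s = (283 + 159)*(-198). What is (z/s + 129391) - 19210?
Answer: 9642514525/87516 ≈ 1.1018e+5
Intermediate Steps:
s = -87516 (s = 442*(-198) = -87516)
z = 85871 (z = 62130 + 23741 = 85871)
(z/s + 129391) - 19210 = (85871/(-87516) + 129391) - 19210 = (85871*(-1/87516) + 129391) - 19210 = (-85871/87516 + 129391) - 19210 = 11323696885/87516 - 19210 = 9642514525/87516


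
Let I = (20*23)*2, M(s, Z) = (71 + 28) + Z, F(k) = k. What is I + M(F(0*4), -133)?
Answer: 886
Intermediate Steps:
M(s, Z) = 99 + Z
I = 920 (I = 460*2 = 920)
I + M(F(0*4), -133) = 920 + (99 - 133) = 920 - 34 = 886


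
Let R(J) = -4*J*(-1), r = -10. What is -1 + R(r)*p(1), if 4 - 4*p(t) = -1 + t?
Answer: -41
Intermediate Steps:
p(t) = 5/4 - t/4 (p(t) = 1 - (-1 + t)/4 = 1 + (1/4 - t/4) = 5/4 - t/4)
R(J) = 4*J
-1 + R(r)*p(1) = -1 + (4*(-10))*(5/4 - 1/4*1) = -1 - 40*(5/4 - 1/4) = -1 - 40*1 = -1 - 40 = -41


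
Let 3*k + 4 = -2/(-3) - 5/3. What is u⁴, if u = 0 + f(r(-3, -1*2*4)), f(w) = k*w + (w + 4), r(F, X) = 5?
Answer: 16/81 ≈ 0.19753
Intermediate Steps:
k = -5/3 (k = -4/3 + (-2/(-3) - 5/3)/3 = -4/3 + (-2*(-⅓) - 5*⅓)/3 = -4/3 + (⅔ - 5/3)/3 = -4/3 + (⅓)*(-1) = -4/3 - ⅓ = -5/3 ≈ -1.6667)
f(w) = 4 - 2*w/3 (f(w) = -5*w/3 + (w + 4) = -5*w/3 + (4 + w) = 4 - 2*w/3)
u = ⅔ (u = 0 + (4 - ⅔*5) = 0 + (4 - 10/3) = 0 + ⅔ = ⅔ ≈ 0.66667)
u⁴ = (⅔)⁴ = 16/81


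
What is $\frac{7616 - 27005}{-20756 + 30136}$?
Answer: $- \frac{19389}{9380} \approx -2.0671$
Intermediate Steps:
$\frac{7616 - 27005}{-20756 + 30136} = - \frac{19389}{9380}$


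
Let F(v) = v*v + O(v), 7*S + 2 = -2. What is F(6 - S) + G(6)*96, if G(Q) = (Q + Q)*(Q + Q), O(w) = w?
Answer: 679814/49 ≈ 13874.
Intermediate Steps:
S = -4/7 (S = -2/7 + (1/7)*(-2) = -2/7 - 2/7 = -4/7 ≈ -0.57143)
G(Q) = 4*Q**2 (G(Q) = (2*Q)*(2*Q) = 4*Q**2)
F(v) = v + v**2 (F(v) = v*v + v = v**2 + v = v + v**2)
F(6 - S) + G(6)*96 = (6 - 1*(-4/7))*(1 + (6 - 1*(-4/7))) + (4*6**2)*96 = (6 + 4/7)*(1 + (6 + 4/7)) + (4*36)*96 = 46*(1 + 46/7)/7 + 144*96 = (46/7)*(53/7) + 13824 = 2438/49 + 13824 = 679814/49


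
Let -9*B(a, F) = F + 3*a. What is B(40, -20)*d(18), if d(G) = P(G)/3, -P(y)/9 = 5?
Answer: 500/3 ≈ 166.67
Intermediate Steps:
B(a, F) = -a/3 - F/9 (B(a, F) = -(F + 3*a)/9 = -a/3 - F/9)
P(y) = -45 (P(y) = -9*5 = -45)
d(G) = -15 (d(G) = -45/3 = -45*⅓ = -15)
B(40, -20)*d(18) = (-⅓*40 - ⅑*(-20))*(-15) = (-40/3 + 20/9)*(-15) = -100/9*(-15) = 500/3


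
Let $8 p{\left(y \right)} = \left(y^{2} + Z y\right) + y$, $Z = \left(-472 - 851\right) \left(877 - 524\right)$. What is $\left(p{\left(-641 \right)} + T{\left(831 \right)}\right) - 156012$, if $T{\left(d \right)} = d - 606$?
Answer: $\frac{298523123}{8} \approx 3.7315 \cdot 10^{7}$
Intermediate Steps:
$Z = -467019$ ($Z = \left(-1323\right) 353 = -467019$)
$T{\left(d \right)} = -606 + d$
$p{\left(y \right)} = - \frac{233509 y}{4} + \frac{y^{2}}{8}$ ($p{\left(y \right)} = \frac{\left(y^{2} - 467019 y\right) + y}{8} = \frac{y^{2} - 467018 y}{8} = - \frac{233509 y}{4} + \frac{y^{2}}{8}$)
$\left(p{\left(-641 \right)} + T{\left(831 \right)}\right) - 156012 = \left(\frac{1}{8} \left(-641\right) \left(-467018 - 641\right) + \left(-606 + 831\right)\right) - 156012 = \left(\frac{1}{8} \left(-641\right) \left(-467659\right) + 225\right) - 156012 = \left(\frac{299769419}{8} + 225\right) - 156012 = \frac{299771219}{8} - 156012 = \frac{298523123}{8}$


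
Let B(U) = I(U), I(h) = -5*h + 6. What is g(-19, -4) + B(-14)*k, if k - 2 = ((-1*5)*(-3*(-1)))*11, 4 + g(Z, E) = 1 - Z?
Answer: -12372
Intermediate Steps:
g(Z, E) = -3 - Z (g(Z, E) = -4 + (1 - Z) = -3 - Z)
I(h) = 6 - 5*h
B(U) = 6 - 5*U
k = -163 (k = 2 + ((-1*5)*(-3*(-1)))*11 = 2 - 5*3*11 = 2 - 15*11 = 2 - 165 = -163)
g(-19, -4) + B(-14)*k = (-3 - 1*(-19)) + (6 - 5*(-14))*(-163) = (-3 + 19) + (6 + 70)*(-163) = 16 + 76*(-163) = 16 - 12388 = -12372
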